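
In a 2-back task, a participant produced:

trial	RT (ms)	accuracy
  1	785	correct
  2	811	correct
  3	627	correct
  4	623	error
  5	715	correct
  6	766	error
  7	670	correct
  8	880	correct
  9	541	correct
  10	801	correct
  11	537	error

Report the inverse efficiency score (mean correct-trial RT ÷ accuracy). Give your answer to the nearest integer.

1002 ms

Correct trials (n=8): 785, 811, 627, 715, 670, 880, 541, 801
Mean correct RT = 5830/8 = 728.7500 ms
Proportion correct = 8/11
IES = 728.7500 / (8/11) = 1002.031 ms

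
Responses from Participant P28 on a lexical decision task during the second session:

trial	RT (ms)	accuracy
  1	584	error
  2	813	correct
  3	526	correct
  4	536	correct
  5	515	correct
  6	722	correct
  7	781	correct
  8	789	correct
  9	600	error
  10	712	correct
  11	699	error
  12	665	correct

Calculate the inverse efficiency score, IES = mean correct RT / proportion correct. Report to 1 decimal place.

897.6 ms

Correct trials (n=9): 813, 526, 536, 515, 722, 781, 789, 712, 665
Mean correct RT = 6059/9 = 673.2222 ms
Proportion correct = 9/12
IES = 673.2222 / (9/12) = 897.630 ms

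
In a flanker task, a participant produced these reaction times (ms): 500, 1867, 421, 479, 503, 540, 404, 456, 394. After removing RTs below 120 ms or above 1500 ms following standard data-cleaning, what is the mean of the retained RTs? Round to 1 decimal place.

462.1 ms

Excluded: 1867
Retained (n=8): Σ = 3697
Mean = 3697/8 = 462.1250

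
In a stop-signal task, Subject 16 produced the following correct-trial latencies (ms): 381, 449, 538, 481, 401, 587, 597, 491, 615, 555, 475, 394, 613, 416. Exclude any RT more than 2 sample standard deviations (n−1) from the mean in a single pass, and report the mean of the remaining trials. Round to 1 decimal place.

n = 14, ΣRT = 6993, M = 499.500
Σ(x−M)² = 93359.50; s = √(93359.50/13) = 84.744
Cutoffs: 499.500 ± 2·84.744 → [330.0, 669.0]
No RTs fall outside the cutoffs; all 14 retained. Mean = 6993/14 = 499.500

499.5 ms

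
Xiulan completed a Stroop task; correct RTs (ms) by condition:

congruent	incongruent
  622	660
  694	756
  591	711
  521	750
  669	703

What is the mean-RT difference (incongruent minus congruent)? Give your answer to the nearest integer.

97 ms

M(congruent) = 3097/5 = 619.400
M(incongruent) = 3580/5 = 716.000
Difference = 716.000 − 619.400 = 96.600 ms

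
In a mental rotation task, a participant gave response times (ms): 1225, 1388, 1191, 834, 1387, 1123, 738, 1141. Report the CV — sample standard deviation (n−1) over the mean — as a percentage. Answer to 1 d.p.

20.8%

n = 8, Σ = 9027, M = 1128.3750
Σ(x−M)² = 386787.875; s = √(386787.875/7) = 235.0647
CV = 235.0647 / 1128.3750 = 0.20832 = 20.832%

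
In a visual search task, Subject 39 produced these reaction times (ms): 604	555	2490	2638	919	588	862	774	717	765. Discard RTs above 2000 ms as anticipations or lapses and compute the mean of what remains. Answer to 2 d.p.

Excluded: 2490, 2638
Retained (n=8): Σ = 5784
Mean = 5784/8 = 723.0000

723.00 ms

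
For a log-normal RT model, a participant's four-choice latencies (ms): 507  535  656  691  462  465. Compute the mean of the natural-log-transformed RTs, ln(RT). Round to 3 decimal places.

ln(RT): 6.2285, 6.2823, 6.4862, 6.5381, 6.1356, 6.1420
Σ ln(RT) = 37.8127
Mean = 37.8127/6 = 6.30211

6.302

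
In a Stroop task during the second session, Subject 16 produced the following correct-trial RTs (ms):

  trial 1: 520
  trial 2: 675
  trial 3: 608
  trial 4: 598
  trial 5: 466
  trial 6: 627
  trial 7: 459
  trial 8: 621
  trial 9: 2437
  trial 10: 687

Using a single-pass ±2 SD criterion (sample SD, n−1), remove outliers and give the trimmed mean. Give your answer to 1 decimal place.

n = 10, ΣRT = 7698, M = 769.800
Σ(x−M)² = 3144917.60; s = √(3144917.60/9) = 591.131
Cutoffs: 769.800 ± 2·591.131 → [-412.5, 1952.1]
Outside: 2437 → excluded.
Retained (n=9): Σ = 5261, mean = 5261/9 = 584.556

584.6 ms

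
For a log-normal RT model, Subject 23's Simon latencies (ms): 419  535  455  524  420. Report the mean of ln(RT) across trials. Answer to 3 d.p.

6.148

ln(RT): 6.0379, 6.2823, 6.1203, 6.2615, 6.0403
Σ ln(RT) = 30.7422
Mean = 30.7422/5 = 6.14844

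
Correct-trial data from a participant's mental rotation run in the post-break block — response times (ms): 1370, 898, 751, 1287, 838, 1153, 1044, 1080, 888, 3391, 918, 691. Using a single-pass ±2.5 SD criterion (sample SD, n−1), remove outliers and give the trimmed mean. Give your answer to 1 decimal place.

992.5 ms

n = 12, ΣRT = 14309, M = 1192.417
Σ(x−M)² = 5737002.92; s = √(5737002.92/11) = 722.181
Cutoffs: 1192.417 ± 2.5·722.181 → [-613.0, 2997.9]
Outside: 3391 → excluded.
Retained (n=11): Σ = 10918, mean = 10918/11 = 992.545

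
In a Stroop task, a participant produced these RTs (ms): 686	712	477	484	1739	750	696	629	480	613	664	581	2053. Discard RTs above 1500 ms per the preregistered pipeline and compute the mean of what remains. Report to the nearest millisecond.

616 ms

Excluded: 1739, 2053
Retained (n=11): Σ = 6772
Mean = 6772/11 = 615.6364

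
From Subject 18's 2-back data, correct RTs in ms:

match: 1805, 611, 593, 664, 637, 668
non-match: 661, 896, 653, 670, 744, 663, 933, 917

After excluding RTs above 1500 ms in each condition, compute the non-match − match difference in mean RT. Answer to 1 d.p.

match: exclude 1805
M(match) = 3173/5 = 634.600
M(non-match) = 6137/8 = 767.125
Difference = 767.125 − 634.600 = 132.525 ms

132.5 ms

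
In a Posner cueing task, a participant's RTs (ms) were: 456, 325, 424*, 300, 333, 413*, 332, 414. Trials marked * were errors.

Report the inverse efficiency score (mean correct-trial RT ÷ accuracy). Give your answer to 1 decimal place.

480.0 ms

Correct trials (n=6): 456, 325, 300, 333, 332, 414
Mean correct RT = 2160/6 = 360.0000 ms
Proportion correct = 6/8
IES = 360.0000 / (6/8) = 480.000 ms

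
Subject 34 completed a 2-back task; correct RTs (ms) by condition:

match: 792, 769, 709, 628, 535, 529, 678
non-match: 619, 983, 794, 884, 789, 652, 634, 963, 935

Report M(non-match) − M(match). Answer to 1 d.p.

143.0 ms

M(match) = 4640/7 = 662.857
M(non-match) = 7253/9 = 805.889
Difference = 805.889 − 662.857 = 143.032 ms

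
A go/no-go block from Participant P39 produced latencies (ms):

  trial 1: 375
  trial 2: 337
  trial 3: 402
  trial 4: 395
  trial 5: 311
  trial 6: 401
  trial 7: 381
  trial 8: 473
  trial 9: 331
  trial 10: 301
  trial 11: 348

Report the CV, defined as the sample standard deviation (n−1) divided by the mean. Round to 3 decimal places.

n = 11, Σ = 4055, M = 368.6364
Σ(x−M)² = 24680.545; s = √(24680.545/10) = 49.6795
CV = 49.6795 / 368.6364 = 0.13477

0.135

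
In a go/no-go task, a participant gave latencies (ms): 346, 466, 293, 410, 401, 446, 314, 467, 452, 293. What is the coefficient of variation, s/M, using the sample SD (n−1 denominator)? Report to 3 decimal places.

0.183

n = 10, Σ = 3888, M = 388.8000
Σ(x−M)² = 45721.600; s = √(45721.600/9) = 71.2754
CV = 71.2754 / 388.8000 = 0.18332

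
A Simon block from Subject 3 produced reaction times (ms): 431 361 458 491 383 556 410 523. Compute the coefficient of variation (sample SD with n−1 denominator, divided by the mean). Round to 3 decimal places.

0.151

n = 8, Σ = 3613, M = 451.6250
Σ(x−M)² = 32659.875; s = √(32659.875/7) = 68.3059
CV = 68.3059 / 451.6250 = 0.15124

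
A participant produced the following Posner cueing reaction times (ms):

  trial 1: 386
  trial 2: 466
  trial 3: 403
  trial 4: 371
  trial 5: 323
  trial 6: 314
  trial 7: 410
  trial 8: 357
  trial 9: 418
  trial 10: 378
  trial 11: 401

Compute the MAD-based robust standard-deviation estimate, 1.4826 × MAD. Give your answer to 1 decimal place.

35.6 ms

Sorted: 314, 323, 357, 371, 378, 386, 401, 403, 410, 418, 466 → median = 386
|x − 386| sorted: 0, 8, 15, 15, 17, 24, 29, 32, 63, 72, 80 → MAD = 24
Robust SD ≈ 1.4826 × 24 = 35.582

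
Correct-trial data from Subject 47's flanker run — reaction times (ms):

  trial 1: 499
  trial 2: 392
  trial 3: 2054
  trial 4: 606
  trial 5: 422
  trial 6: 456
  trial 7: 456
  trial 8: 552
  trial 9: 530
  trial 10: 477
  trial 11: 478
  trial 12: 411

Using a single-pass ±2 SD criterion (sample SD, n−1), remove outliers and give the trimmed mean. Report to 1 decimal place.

n = 12, ΣRT = 7333, M = 611.083
Σ(x−M)² = 2312236.92; s = √(2312236.92/11) = 458.479
Cutoffs: 611.083 ± 2·458.479 → [-305.9, 1528.0]
Outside: 2054 → excluded.
Retained (n=11): Σ = 5279, mean = 5279/11 = 479.909

479.9 ms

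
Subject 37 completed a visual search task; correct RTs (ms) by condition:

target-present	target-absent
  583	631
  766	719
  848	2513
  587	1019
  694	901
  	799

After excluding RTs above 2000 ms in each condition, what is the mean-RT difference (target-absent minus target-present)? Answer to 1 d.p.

target-absent: exclude 2513
M(target-present) = 3478/5 = 695.600
M(target-absent) = 4069/5 = 813.800
Difference = 813.800 − 695.600 = 118.200 ms

118.2 ms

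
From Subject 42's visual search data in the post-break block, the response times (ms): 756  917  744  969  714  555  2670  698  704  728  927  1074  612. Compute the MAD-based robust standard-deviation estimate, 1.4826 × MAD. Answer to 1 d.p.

Sorted: 555, 612, 698, 704, 714, 728, 744, 756, 917, 927, 969, 1074, 2670 → median = 744
|x − 744| sorted: 0, 12, 16, 30, 40, 46, 132, 173, 183, 189, 225, 330, 1926 → MAD = 132
Robust SD ≈ 1.4826 × 132 = 195.703

195.7 ms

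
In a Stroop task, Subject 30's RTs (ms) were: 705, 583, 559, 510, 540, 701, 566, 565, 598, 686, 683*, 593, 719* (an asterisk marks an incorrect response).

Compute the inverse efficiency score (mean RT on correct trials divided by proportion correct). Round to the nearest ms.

710 ms

Correct trials (n=11): 705, 583, 559, 510, 540, 701, 566, 565, 598, 686, 593
Mean correct RT = 6606/11 = 600.5455 ms
Proportion correct = 11/13
IES = 600.5455 / (11/13) = 709.736 ms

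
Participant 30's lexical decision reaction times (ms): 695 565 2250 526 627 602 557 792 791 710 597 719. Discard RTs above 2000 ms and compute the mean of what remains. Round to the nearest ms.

653 ms

Excluded: 2250
Retained (n=11): Σ = 7181
Mean = 7181/11 = 652.8182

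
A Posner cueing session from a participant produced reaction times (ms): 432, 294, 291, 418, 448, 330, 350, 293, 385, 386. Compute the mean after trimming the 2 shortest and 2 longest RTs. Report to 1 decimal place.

Sorted: 291, 293, 294, 330, 350, 385, 386, 418, 432, 448
Drop lowest 2 (291, 293) and highest 2 (432, 448)
Remaining (n=6): Σ = 2163, mean = 2163/6 = 360.500

360.5 ms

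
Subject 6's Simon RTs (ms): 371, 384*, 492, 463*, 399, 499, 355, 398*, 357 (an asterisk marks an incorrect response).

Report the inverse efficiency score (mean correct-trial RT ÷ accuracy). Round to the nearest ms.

Correct trials (n=6): 371, 492, 399, 499, 355, 357
Mean correct RT = 2473/6 = 412.1667 ms
Proportion correct = 6/9
IES = 412.1667 / (6/9) = 618.250 ms

618 ms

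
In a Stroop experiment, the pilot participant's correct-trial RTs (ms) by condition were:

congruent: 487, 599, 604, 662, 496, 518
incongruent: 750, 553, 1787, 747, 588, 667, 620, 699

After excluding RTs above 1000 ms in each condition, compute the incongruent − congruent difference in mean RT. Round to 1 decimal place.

incongruent: exclude 1787
M(congruent) = 3366/6 = 561.000
M(incongruent) = 4624/7 = 660.571
Difference = 660.571 − 561.000 = 99.571 ms

99.6 ms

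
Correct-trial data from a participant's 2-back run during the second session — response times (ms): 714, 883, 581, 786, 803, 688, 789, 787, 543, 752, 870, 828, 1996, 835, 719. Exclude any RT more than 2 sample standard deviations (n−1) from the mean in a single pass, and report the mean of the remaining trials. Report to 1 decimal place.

755.6 ms

n = 15, ΣRT = 12574, M = 838.267
Σ(x−M)² = 1565558.93; s = √(1565558.93/14) = 334.403
Cutoffs: 838.267 ± 2·334.403 → [169.5, 1507.1]
Outside: 1996 → excluded.
Retained (n=14): Σ = 10578, mean = 10578/14 = 755.571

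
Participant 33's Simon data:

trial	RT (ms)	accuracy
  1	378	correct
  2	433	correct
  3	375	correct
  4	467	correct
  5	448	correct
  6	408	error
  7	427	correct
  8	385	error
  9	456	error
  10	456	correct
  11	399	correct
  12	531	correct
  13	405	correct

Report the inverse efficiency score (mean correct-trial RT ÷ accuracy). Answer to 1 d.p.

561.5 ms

Correct trials (n=10): 378, 433, 375, 467, 448, 427, 456, 399, 531, 405
Mean correct RT = 4319/10 = 431.9000 ms
Proportion correct = 10/13
IES = 431.9000 / (10/13) = 561.470 ms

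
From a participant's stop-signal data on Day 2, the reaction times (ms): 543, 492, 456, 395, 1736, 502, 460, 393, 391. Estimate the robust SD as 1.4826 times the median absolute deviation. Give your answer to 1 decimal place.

Sorted: 391, 393, 395, 456, 460, 492, 502, 543, 1736 → median = 460
|x − 460| sorted: 0, 4, 32, 42, 65, 67, 69, 83, 1276 → MAD = 65
Robust SD ≈ 1.4826 × 65 = 96.369

96.4 ms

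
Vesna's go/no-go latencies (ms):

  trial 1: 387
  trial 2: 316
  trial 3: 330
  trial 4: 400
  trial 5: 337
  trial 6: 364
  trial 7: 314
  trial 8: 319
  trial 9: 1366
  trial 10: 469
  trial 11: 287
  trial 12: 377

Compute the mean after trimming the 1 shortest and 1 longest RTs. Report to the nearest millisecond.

361 ms

Sorted: 287, 314, 316, 319, 330, 337, 364, 377, 387, 400, 469, 1366
Drop lowest 1 (287) and highest 1 (1366)
Remaining (n=10): Σ = 3613, mean = 3613/10 = 361.300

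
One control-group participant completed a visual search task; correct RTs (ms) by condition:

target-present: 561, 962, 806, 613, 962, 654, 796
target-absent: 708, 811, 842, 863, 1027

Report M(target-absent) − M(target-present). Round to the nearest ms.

M(target-present) = 5354/7 = 764.857
M(target-absent) = 4251/5 = 850.200
Difference = 850.200 − 764.857 = 85.343 ms

85 ms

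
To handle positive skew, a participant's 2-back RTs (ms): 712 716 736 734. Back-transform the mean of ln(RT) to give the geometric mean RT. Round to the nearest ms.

724 ms

ln(RT): 6.5681, 6.5737, 6.6012, 6.5985
Mean ln(RT) = 26.3415/4 = 6.58537
Geometric mean = exp(6.58537) = 724.42 ms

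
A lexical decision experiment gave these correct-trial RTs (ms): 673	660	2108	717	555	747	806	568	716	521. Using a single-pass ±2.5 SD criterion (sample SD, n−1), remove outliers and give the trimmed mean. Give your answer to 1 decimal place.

n = 10, ΣRT = 8071, M = 807.100
Σ(x−M)² = 1954568.90; s = √(1954568.90/9) = 466.020
Cutoffs: 807.100 ± 2.5·466.020 → [-357.9, 1972.1]
Outside: 2108 → excluded.
Retained (n=9): Σ = 5963, mean = 5963/9 = 662.556

662.6 ms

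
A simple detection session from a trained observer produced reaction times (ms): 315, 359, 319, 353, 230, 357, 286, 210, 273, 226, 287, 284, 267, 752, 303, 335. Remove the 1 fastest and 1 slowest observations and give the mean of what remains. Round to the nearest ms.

300 ms

Sorted: 210, 226, 230, 267, 273, 284, 286, 287, 303, 315, 319, 335, 353, 357, 359, 752
Drop lowest 1 (210) and highest 1 (752)
Remaining (n=14): Σ = 4194, mean = 4194/14 = 299.571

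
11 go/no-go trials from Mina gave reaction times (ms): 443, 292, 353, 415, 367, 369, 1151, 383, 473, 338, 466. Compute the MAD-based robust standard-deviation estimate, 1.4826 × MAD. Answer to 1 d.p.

66.7 ms

Sorted: 292, 338, 353, 367, 369, 383, 415, 443, 466, 473, 1151 → median = 383
|x − 383| sorted: 0, 14, 16, 30, 32, 45, 60, 83, 90, 91, 768 → MAD = 45
Robust SD ≈ 1.4826 × 45 = 66.717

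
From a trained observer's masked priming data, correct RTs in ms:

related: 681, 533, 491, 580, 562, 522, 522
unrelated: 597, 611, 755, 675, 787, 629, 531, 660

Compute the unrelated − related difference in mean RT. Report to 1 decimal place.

99.8 ms

M(related) = 3891/7 = 555.857
M(unrelated) = 5245/8 = 655.625
Difference = 655.625 − 555.857 = 99.768 ms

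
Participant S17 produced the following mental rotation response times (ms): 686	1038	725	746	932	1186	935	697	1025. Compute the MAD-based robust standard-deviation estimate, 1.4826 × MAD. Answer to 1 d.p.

Sorted: 686, 697, 725, 746, 932, 935, 1025, 1038, 1186 → median = 932
|x − 932| sorted: 0, 3, 93, 106, 186, 207, 235, 246, 254 → MAD = 186
Robust SD ≈ 1.4826 × 186 = 275.764

275.8 ms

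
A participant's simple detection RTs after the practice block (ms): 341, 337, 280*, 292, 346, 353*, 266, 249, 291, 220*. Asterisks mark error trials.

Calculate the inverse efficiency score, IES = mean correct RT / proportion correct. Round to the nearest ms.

Correct trials (n=7): 341, 337, 292, 346, 266, 249, 291
Mean correct RT = 2122/7 = 303.1429 ms
Proportion correct = 7/10
IES = 303.1429 / (7/10) = 433.061 ms

433 ms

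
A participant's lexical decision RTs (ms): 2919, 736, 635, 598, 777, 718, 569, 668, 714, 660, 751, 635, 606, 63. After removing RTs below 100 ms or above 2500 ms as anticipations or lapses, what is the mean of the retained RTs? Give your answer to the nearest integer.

Excluded: 63, 2919
Retained (n=12): Σ = 8067
Mean = 8067/12 = 672.2500

672 ms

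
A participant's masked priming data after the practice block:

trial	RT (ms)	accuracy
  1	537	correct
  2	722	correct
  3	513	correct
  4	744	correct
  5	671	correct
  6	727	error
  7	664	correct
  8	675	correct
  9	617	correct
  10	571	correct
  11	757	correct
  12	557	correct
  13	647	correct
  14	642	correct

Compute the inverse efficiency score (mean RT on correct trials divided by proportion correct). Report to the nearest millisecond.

689 ms

Correct trials (n=13): 537, 722, 513, 744, 671, 664, 675, 617, 571, 757, 557, 647, 642
Mean correct RT = 8317/13 = 639.7692 ms
Proportion correct = 13/14
IES = 639.7692 / (13/14) = 688.982 ms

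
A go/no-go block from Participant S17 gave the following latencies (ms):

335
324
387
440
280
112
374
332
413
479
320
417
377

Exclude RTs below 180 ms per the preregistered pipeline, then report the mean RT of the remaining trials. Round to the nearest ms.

373 ms

Excluded: 112
Retained (n=12): Σ = 4478
Mean = 4478/12 = 373.1667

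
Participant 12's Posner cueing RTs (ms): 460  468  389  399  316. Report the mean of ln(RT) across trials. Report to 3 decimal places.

ln(RT): 6.1312, 6.1485, 5.9636, 5.9890, 5.7557
Σ ln(RT) = 29.9880
Mean = 29.9880/5 = 5.99760

5.998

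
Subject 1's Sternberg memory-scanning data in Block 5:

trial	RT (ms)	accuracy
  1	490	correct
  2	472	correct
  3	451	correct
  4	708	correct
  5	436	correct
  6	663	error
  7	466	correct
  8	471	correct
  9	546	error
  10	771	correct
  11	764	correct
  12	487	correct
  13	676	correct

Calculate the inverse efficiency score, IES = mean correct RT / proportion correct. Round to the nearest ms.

665 ms

Correct trials (n=11): 490, 472, 451, 708, 436, 466, 471, 771, 764, 487, 676
Mean correct RT = 6192/11 = 562.9091 ms
Proportion correct = 11/13
IES = 562.9091 / (11/13) = 665.256 ms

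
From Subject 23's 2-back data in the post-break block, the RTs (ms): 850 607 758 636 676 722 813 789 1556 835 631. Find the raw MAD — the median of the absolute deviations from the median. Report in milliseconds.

82 ms

Sorted: 607, 631, 636, 676, 722, 758, 789, 813, 835, 850, 1556 → median = 758
|x − 758|: 92, 151, 0, 122, 82, 36, 55, 31, 798, 77, 127
Sorted deviations: 0, 31, 36, 55, 77, 82, 92, 122, 127, 151, 798 → MAD = 82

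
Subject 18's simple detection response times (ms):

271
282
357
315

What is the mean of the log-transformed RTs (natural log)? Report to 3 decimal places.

ln(RT): 5.6021, 5.6419, 5.8777, 5.7526
Σ ln(RT) = 22.8743
Mean = 22.8743/4 = 5.71858

5.719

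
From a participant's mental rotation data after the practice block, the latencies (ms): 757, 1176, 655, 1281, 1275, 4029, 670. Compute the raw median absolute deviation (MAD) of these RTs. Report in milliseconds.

Sorted: 655, 670, 757, 1176, 1275, 1281, 4029 → median = 1176
|x − 1176|: 419, 0, 521, 105, 99, 2853, 506
Sorted deviations: 0, 99, 105, 419, 506, 521, 2853 → MAD = 419

419 ms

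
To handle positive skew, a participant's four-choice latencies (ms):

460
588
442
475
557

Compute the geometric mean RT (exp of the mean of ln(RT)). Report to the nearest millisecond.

ln(RT): 6.1312, 6.3767, 6.0913, 6.1633, 6.3226
Mean ln(RT) = 31.0851/5 = 6.21703
Geometric mean = exp(6.21703) = 501.21 ms

501 ms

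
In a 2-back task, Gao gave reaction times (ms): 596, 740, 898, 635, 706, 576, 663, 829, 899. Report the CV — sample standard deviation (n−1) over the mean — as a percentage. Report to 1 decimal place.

17.0%

n = 9, Σ = 6542, M = 726.8889
Σ(x−M)² = 122360.889; s = √(122360.889/8) = 123.6734
CV = 123.6734 / 726.8889 = 0.17014 = 17.014%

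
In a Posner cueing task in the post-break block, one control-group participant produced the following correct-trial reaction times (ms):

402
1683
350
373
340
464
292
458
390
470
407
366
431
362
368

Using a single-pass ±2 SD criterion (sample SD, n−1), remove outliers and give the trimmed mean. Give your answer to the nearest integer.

n = 15, ΣRT = 7156, M = 477.067
Σ(x−M)² = 1592590.93; s = √(1592590.93/14) = 337.278
Cutoffs: 477.067 ± 2·337.278 → [-197.5, 1151.6]
Outside: 1683 → excluded.
Retained (n=14): Σ = 5473, mean = 5473/14 = 390.929

391 ms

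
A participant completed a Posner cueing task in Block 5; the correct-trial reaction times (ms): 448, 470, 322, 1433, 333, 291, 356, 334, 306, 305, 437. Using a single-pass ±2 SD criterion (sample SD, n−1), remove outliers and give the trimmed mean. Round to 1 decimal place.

360.2 ms

n = 11, ΣRT = 5035, M = 457.727
Σ(x−M)² = 1085612.18; s = √(1085612.18/10) = 329.486
Cutoffs: 457.727 ± 2·329.486 → [-201.2, 1116.7]
Outside: 1433 → excluded.
Retained (n=10): Σ = 3602, mean = 3602/10 = 360.200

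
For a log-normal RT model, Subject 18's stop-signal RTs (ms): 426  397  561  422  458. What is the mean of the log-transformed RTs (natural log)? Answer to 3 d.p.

ln(RT): 6.0544, 5.9839, 6.3297, 6.0450, 6.1269
Σ ln(RT) = 30.5400
Mean = 30.5400/5 = 6.10799

6.108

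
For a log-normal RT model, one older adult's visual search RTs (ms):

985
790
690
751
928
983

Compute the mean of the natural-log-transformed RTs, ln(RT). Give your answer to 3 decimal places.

6.741

ln(RT): 6.8926, 6.6720, 6.5367, 6.6214, 6.8330, 6.8906
Σ ln(RT) = 40.4464
Mean = 40.4464/6 = 6.74107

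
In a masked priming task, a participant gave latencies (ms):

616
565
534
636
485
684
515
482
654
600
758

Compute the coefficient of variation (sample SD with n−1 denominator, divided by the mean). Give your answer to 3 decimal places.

n = 11, Σ = 6529, M = 593.5455
Σ(x−M)² = 75984.727; s = √(75984.727/10) = 87.1692
CV = 87.1692 / 593.5455 = 0.14686

0.147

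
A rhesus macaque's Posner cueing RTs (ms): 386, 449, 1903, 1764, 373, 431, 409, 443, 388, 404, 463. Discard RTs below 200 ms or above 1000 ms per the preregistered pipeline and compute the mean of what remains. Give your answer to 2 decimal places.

Excluded: 1764, 1903
Retained (n=9): Σ = 3746
Mean = 3746/9 = 416.2222

416.22 ms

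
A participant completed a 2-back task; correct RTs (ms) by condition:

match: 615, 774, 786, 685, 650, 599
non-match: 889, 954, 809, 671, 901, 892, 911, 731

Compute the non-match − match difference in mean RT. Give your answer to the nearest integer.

160 ms

M(match) = 4109/6 = 684.833
M(non-match) = 6758/8 = 844.750
Difference = 844.750 − 684.833 = 159.917 ms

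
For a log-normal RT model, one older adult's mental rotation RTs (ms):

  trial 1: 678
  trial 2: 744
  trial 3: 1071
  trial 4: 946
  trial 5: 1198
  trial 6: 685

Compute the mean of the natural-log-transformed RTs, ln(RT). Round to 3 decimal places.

6.763

ln(RT): 6.5191, 6.6120, 6.9763, 6.8522, 7.0884, 6.5294
Σ ln(RT) = 40.5776
Mean = 40.5776/6 = 6.76293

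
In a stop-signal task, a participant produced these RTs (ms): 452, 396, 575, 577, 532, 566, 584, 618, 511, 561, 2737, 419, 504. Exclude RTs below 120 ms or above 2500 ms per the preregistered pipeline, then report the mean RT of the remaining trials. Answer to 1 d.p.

524.6 ms

Excluded: 2737
Retained (n=12): Σ = 6295
Mean = 6295/12 = 524.5833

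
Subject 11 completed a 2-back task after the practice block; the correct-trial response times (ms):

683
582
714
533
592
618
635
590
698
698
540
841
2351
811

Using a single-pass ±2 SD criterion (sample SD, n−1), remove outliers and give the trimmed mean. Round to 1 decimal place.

n = 14, ΣRT = 10886, M = 777.571
Σ(x−M)² = 2776379.43; s = √(2776379.43/13) = 462.134
Cutoffs: 777.571 ± 2·462.134 → [-146.7, 1701.8]
Outside: 2351 → excluded.
Retained (n=13): Σ = 8535, mean = 8535/13 = 656.538

656.5 ms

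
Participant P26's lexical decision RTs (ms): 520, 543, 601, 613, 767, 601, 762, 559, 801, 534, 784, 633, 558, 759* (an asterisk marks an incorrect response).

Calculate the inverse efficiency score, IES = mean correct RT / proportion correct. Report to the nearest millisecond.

686 ms

Correct trials (n=13): 520, 543, 601, 613, 767, 601, 762, 559, 801, 534, 784, 633, 558
Mean correct RT = 8276/13 = 636.6154 ms
Proportion correct = 13/14
IES = 636.6154 / (13/14) = 685.586 ms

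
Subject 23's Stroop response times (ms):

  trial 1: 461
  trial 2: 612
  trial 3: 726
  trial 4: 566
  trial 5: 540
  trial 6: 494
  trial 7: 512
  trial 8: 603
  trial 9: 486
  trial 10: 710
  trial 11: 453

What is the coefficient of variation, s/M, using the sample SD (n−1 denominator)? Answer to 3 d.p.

0.168

n = 11, Σ = 6163, M = 560.2727
Σ(x−M)² = 88430.182; s = √(88430.182/10) = 94.0373
CV = 94.0373 / 560.2727 = 0.16784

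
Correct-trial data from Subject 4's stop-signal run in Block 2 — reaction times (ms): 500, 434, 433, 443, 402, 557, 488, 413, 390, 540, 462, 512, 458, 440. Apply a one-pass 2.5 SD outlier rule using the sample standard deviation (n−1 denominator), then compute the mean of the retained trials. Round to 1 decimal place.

462.3 ms

n = 14, ΣRT = 6472, M = 462.286
Σ(x−M)² = 33398.86; s = √(33398.86/13) = 50.687
Cutoffs: 462.286 ± 2.5·50.687 → [335.6, 589.0]
No RTs fall outside the cutoffs; all 14 retained. Mean = 6472/14 = 462.286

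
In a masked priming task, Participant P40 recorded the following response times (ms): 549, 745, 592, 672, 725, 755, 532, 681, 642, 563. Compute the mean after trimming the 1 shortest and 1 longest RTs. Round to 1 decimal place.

Sorted: 532, 549, 563, 592, 642, 672, 681, 725, 745, 755
Drop lowest 1 (532) and highest 1 (755)
Remaining (n=8): Σ = 5169, mean = 5169/8 = 646.125

646.1 ms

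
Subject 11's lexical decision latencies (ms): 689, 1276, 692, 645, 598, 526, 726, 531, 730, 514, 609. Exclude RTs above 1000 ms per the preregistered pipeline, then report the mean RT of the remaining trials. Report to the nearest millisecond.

Excluded: 1276
Retained (n=10): Σ = 6260
Mean = 6260/10 = 626.0000

626 ms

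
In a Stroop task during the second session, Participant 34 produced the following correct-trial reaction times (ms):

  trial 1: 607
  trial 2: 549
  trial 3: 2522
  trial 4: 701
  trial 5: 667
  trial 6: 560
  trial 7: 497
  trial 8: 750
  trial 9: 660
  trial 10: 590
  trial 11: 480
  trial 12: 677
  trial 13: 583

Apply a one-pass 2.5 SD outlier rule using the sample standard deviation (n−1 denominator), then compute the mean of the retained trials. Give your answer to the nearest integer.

610 ms

n = 13, ΣRT = 9843, M = 757.154
Σ(x−M)² = 3449385.69; s = √(3449385.69/12) = 536.143
Cutoffs: 757.154 ± 2.5·536.143 → [-583.2, 2097.5]
Outside: 2522 → excluded.
Retained (n=12): Σ = 7321, mean = 7321/12 = 610.083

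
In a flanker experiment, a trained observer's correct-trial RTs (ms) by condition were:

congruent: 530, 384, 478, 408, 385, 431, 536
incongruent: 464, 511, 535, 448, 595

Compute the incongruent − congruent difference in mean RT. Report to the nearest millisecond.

M(congruent) = 3152/7 = 450.286
M(incongruent) = 2553/5 = 510.600
Difference = 510.600 − 450.286 = 60.314 ms

60 ms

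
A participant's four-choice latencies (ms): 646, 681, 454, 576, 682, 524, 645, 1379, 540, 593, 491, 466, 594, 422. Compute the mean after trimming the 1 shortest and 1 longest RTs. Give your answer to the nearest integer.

Sorted: 422, 454, 466, 491, 524, 540, 576, 593, 594, 645, 646, 681, 682, 1379
Drop lowest 1 (422) and highest 1 (1379)
Remaining (n=12): Σ = 6892, mean = 6892/12 = 574.333

574 ms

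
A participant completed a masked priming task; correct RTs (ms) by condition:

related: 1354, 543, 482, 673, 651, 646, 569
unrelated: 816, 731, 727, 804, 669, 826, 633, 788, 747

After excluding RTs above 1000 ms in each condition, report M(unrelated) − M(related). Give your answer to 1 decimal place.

related: exclude 1354
M(related) = 3564/6 = 594.000
M(unrelated) = 6741/9 = 749.000
Difference = 749.000 − 594.000 = 155.000 ms

155.0 ms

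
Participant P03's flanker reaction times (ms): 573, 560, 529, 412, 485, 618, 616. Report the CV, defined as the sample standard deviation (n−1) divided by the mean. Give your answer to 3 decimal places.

n = 7, Σ = 3793, M = 541.8571
Σ(x−M)² = 32854.857; s = √(32854.857/6) = 73.9987
CV = 73.9987 / 541.8571 = 0.13656

0.137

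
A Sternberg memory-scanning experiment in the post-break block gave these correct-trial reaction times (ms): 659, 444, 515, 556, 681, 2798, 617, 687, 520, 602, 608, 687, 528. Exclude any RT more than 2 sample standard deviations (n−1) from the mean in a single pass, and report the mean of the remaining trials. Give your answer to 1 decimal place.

592.0 ms

n = 13, ΣRT = 9902, M = 761.692
Σ(x−M)² = 4561944.77; s = √(4561944.77/12) = 616.573
Cutoffs: 761.692 ± 2·616.573 → [-471.5, 1994.8]
Outside: 2798 → excluded.
Retained (n=12): Σ = 7104, mean = 7104/12 = 592.000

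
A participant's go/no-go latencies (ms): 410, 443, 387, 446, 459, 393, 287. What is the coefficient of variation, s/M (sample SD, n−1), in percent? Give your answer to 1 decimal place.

n = 7, Σ = 2825, M = 403.5714
Σ(x−M)² = 20443.714; s = √(20443.714/6) = 58.3720
CV = 58.3720 / 403.5714 = 0.14464 = 14.464%

14.5%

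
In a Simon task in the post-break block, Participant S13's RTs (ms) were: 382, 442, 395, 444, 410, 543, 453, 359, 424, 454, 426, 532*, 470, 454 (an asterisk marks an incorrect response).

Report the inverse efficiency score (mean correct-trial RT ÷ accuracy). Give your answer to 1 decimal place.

Correct trials (n=13): 382, 442, 395, 444, 410, 543, 453, 359, 424, 454, 426, 470, 454
Mean correct RT = 5656/13 = 435.0769 ms
Proportion correct = 13/14
IES = 435.0769 / (13/14) = 468.544 ms

468.5 ms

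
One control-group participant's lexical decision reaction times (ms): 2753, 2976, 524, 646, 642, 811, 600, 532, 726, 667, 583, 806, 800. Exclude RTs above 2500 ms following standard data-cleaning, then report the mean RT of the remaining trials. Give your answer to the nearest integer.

Excluded: 2753, 2976
Retained (n=11): Σ = 7337
Mean = 7337/11 = 667.0000

667 ms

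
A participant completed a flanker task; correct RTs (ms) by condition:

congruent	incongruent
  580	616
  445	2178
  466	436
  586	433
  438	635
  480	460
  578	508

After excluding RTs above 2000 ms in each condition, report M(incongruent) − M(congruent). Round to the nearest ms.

incongruent: exclude 2178
M(congruent) = 3573/7 = 510.429
M(incongruent) = 3088/6 = 514.667
Difference = 514.667 − 510.429 = 4.238 ms

4 ms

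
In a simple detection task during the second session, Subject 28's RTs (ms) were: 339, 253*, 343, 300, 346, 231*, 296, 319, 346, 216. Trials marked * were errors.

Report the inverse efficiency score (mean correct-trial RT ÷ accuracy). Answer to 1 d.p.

Correct trials (n=8): 339, 343, 300, 346, 296, 319, 346, 216
Mean correct RT = 2505/8 = 313.1250 ms
Proportion correct = 8/10
IES = 313.1250 / (8/10) = 391.406 ms

391.4 ms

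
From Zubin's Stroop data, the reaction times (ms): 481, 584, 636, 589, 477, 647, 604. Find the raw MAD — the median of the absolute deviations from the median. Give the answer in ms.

47 ms

Sorted: 477, 481, 584, 589, 604, 636, 647 → median = 589
|x − 589|: 108, 5, 47, 0, 112, 58, 15
Sorted deviations: 0, 5, 15, 47, 58, 108, 112 → MAD = 47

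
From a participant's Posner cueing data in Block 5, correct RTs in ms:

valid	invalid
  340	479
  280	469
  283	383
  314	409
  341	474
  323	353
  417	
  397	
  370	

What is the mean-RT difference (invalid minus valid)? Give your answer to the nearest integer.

M(valid) = 3065/9 = 340.556
M(invalid) = 2567/6 = 427.833
Difference = 427.833 − 340.556 = 87.278 ms

87 ms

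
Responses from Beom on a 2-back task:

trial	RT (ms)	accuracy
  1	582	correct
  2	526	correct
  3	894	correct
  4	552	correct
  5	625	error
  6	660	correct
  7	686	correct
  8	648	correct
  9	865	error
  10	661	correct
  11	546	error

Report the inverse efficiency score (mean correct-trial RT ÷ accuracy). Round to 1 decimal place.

895.3 ms

Correct trials (n=8): 582, 526, 894, 552, 660, 686, 648, 661
Mean correct RT = 5209/8 = 651.1250 ms
Proportion correct = 8/11
IES = 651.1250 / (8/11) = 895.297 ms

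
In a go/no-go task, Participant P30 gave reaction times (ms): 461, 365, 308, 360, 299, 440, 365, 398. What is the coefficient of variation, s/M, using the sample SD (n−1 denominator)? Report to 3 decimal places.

n = 8, Σ = 2996, M = 374.5000
Σ(x−M)² = 22838.000; s = √(22838.000/7) = 57.1189
CV = 57.1189 / 374.5000 = 0.15252

0.153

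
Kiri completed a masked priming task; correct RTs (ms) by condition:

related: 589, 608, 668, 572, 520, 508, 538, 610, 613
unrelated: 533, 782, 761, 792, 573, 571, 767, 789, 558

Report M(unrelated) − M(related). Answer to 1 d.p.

100.0 ms

M(related) = 5226/9 = 580.667
M(unrelated) = 6126/9 = 680.667
Difference = 680.667 − 580.667 = 100.000 ms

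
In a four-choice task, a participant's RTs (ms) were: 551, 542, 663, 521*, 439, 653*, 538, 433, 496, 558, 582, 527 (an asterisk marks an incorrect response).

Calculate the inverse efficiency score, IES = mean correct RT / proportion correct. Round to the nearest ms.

639 ms

Correct trials (n=10): 551, 542, 663, 439, 538, 433, 496, 558, 582, 527
Mean correct RT = 5329/10 = 532.9000 ms
Proportion correct = 10/12
IES = 532.9000 / (10/12) = 639.480 ms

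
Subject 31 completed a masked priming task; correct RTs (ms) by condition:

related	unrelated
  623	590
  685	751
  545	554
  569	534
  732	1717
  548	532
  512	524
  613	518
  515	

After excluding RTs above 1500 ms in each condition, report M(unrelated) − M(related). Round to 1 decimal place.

-21.7 ms

unrelated: exclude 1717
M(related) = 5342/9 = 593.556
M(unrelated) = 4003/7 = 571.857
Difference = 571.857 − 593.556 = -21.698 ms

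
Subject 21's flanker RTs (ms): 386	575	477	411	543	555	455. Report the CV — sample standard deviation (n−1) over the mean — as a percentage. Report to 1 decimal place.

15.2%

n = 7, Σ = 3402, M = 486.0000
Σ(x−M)² = 32598.000; s = √(32598.000/6) = 73.7089
CV = 73.7089 / 486.0000 = 0.15166 = 15.166%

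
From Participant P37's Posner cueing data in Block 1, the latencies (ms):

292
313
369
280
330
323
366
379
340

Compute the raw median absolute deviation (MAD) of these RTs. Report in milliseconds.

36 ms

Sorted: 280, 292, 313, 323, 330, 340, 366, 369, 379 → median = 330
|x − 330|: 38, 17, 39, 50, 0, 7, 36, 49, 10
Sorted deviations: 0, 7, 10, 17, 36, 38, 39, 49, 50 → MAD = 36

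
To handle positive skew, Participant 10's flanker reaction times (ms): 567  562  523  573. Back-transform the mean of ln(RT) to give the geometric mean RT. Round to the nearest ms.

ln(RT): 6.3404, 6.3315, 6.2596, 6.3509
Mean ln(RT) = 25.2823/4 = 6.32058
Geometric mean = exp(6.32058) = 555.90 ms

556 ms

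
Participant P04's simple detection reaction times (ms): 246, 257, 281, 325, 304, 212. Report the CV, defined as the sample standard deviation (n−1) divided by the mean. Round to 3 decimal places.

0.151

n = 6, Σ = 1625, M = 270.8333
Σ(x−M)² = 8406.833; s = √(8406.833/5) = 41.0045
CV = 41.0045 / 270.8333 = 0.15140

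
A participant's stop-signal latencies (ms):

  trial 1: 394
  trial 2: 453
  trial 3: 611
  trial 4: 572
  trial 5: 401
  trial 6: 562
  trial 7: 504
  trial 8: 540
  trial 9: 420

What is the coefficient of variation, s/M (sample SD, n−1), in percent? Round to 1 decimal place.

n = 9, Σ = 4457, M = 495.2222
Σ(x−M)² = 52405.556; s = √(52405.556/8) = 80.9364
CV = 80.9364 / 495.2222 = 0.16343 = 16.343%

16.3%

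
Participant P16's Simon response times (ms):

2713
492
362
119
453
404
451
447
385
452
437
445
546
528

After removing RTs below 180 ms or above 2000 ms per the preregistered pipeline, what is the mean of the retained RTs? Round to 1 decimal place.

Excluded: 119, 2713
Retained (n=12): Σ = 5402
Mean = 5402/12 = 450.1667

450.2 ms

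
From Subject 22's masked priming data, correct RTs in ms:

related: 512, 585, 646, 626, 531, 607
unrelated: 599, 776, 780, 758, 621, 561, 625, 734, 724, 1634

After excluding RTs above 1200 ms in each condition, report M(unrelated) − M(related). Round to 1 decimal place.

unrelated: exclude 1634
M(related) = 3507/6 = 584.500
M(unrelated) = 6178/9 = 686.444
Difference = 686.444 − 584.500 = 101.944 ms

101.9 ms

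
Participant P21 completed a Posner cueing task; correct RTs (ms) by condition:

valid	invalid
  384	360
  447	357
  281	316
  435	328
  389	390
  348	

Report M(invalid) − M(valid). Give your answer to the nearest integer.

-30 ms

M(valid) = 2284/6 = 380.667
M(invalid) = 1751/5 = 350.200
Difference = 350.200 − 380.667 = -30.467 ms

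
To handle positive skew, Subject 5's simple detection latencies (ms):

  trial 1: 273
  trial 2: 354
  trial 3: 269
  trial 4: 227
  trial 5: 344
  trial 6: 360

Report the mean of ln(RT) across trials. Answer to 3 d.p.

ln(RT): 5.6095, 5.8693, 5.5947, 5.4250, 5.8406, 5.8861
Σ ln(RT) = 34.2252
Mean = 34.2252/6 = 5.70420

5.704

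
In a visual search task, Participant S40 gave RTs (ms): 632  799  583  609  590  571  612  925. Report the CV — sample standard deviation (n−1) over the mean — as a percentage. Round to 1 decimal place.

n = 8, Σ = 5321, M = 665.1250
Σ(x−M)² = 113774.875; s = √(113774.875/7) = 127.4894
CV = 127.4894 / 665.1250 = 0.19168 = 19.168%

19.2%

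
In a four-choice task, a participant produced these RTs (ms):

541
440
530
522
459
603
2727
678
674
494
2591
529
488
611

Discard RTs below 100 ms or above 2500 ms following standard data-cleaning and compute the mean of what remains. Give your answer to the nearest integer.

Excluded: 2591, 2727
Retained (n=12): Σ = 6569
Mean = 6569/12 = 547.4167

547 ms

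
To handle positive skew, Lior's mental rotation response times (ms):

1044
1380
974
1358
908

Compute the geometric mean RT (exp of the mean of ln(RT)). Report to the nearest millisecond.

ln(RT): 6.9508, 7.2298, 6.8814, 7.2138, 6.8112
Mean ln(RT) = 35.0871/5 = 7.01742
Geometric mean = exp(7.01742) = 1115.90 ms

1116 ms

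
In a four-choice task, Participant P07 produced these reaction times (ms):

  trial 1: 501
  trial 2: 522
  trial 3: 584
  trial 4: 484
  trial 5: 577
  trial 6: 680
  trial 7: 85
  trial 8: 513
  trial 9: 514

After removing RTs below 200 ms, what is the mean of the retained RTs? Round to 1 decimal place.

Excluded: 85
Retained (n=8): Σ = 4375
Mean = 4375/8 = 546.8750

546.9 ms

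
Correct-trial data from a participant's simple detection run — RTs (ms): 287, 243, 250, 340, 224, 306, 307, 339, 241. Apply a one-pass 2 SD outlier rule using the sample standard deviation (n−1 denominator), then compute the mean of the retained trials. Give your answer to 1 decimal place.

n = 9, ΣRT = 2537, M = 281.889
Σ(x−M)² = 15428.89; s = √(15428.89/8) = 43.916
Cutoffs: 281.889 ± 2·43.916 → [194.1, 369.7]
No RTs fall outside the cutoffs; all 9 retained. Mean = 2537/9 = 281.889

281.9 ms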